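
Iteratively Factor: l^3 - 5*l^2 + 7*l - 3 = (l - 1)*(l^2 - 4*l + 3) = (l - 3)*(l - 1)*(l - 1)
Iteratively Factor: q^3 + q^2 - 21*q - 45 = (q - 5)*(q^2 + 6*q + 9) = (q - 5)*(q + 3)*(q + 3)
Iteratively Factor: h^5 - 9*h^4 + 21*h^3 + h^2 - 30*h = (h - 2)*(h^4 - 7*h^3 + 7*h^2 + 15*h) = (h - 2)*(h + 1)*(h^3 - 8*h^2 + 15*h) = (h - 5)*(h - 2)*(h + 1)*(h^2 - 3*h) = (h - 5)*(h - 3)*(h - 2)*(h + 1)*(h)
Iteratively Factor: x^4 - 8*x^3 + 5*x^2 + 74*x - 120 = (x - 2)*(x^3 - 6*x^2 - 7*x + 60) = (x - 4)*(x - 2)*(x^2 - 2*x - 15) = (x - 5)*(x - 4)*(x - 2)*(x + 3)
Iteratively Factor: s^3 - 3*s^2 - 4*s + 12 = (s - 3)*(s^2 - 4) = (s - 3)*(s + 2)*(s - 2)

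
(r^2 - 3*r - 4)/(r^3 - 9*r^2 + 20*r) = (r + 1)/(r*(r - 5))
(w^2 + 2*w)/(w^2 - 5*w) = (w + 2)/(w - 5)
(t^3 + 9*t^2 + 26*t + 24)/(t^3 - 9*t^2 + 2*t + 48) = (t^2 + 7*t + 12)/(t^2 - 11*t + 24)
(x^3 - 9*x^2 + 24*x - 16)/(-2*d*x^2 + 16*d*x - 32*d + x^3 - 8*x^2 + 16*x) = (x - 1)/(-2*d + x)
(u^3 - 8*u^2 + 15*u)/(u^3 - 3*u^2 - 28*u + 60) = u*(u^2 - 8*u + 15)/(u^3 - 3*u^2 - 28*u + 60)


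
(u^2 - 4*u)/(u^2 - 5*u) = (u - 4)/(u - 5)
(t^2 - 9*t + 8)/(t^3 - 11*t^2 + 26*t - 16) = 1/(t - 2)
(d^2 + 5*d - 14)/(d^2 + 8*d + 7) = (d - 2)/(d + 1)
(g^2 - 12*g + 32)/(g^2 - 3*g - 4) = (g - 8)/(g + 1)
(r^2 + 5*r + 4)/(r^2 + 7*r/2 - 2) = 2*(r + 1)/(2*r - 1)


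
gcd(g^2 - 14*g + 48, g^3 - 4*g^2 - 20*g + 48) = g - 6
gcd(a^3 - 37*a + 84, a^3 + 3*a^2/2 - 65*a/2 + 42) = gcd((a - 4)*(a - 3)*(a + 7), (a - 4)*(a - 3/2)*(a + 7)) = a^2 + 3*a - 28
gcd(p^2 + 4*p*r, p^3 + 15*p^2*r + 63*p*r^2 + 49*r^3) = 1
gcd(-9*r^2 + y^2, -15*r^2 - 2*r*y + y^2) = 3*r + y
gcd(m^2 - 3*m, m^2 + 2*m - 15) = m - 3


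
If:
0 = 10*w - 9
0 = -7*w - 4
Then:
No Solution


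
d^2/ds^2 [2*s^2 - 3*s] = 4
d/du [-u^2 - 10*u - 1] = -2*u - 10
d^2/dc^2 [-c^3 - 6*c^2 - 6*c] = -6*c - 12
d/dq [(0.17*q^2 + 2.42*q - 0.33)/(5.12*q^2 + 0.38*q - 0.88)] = (-12.3258*q^2 + 3.08*q - 2.0042)/(26.2144*q^4 + 3.8912*q^3 - 8.8668*q^2 - 0.6688*q + 0.7744)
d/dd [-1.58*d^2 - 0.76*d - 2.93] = -3.16*d - 0.76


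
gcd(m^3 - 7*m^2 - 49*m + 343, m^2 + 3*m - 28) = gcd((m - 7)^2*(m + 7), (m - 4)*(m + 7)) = m + 7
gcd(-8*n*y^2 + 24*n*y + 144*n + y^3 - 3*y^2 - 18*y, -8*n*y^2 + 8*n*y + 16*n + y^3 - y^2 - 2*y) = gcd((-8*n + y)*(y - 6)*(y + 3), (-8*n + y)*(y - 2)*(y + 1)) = -8*n + y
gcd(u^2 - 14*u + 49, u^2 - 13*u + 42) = u - 7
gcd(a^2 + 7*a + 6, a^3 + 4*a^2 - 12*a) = a + 6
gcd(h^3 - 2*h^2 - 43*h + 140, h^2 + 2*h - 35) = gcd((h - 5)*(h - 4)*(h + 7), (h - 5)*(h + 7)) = h^2 + 2*h - 35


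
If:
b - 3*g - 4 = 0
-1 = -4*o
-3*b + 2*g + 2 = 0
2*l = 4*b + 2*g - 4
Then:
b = -2/7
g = -10/7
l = -4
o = 1/4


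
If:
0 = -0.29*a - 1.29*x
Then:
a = -4.44827586206897*x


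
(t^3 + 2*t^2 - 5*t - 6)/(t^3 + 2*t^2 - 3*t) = (t^2 - t - 2)/(t*(t - 1))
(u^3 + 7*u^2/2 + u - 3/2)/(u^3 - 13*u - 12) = (u - 1/2)/(u - 4)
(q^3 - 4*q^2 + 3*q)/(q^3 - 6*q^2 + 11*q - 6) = q/(q - 2)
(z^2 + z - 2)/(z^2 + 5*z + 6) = (z - 1)/(z + 3)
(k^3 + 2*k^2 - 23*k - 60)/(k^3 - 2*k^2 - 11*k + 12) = (k^2 - k - 20)/(k^2 - 5*k + 4)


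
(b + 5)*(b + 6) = b^2 + 11*b + 30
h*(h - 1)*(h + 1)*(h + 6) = h^4 + 6*h^3 - h^2 - 6*h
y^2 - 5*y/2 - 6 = (y - 4)*(y + 3/2)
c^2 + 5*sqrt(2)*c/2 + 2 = (c + sqrt(2)/2)*(c + 2*sqrt(2))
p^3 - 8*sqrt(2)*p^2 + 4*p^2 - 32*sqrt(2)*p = p*(p + 4)*(p - 8*sqrt(2))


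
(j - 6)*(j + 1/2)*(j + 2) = j^3 - 7*j^2/2 - 14*j - 6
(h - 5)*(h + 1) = h^2 - 4*h - 5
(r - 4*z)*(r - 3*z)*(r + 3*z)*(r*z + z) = r^4*z - 4*r^3*z^2 + r^3*z - 9*r^2*z^3 - 4*r^2*z^2 + 36*r*z^4 - 9*r*z^3 + 36*z^4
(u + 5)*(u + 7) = u^2 + 12*u + 35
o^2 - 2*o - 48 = (o - 8)*(o + 6)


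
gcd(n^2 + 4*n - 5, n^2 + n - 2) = n - 1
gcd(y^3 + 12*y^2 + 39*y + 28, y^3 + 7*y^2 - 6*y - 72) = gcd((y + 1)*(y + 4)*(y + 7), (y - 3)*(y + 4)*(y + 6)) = y + 4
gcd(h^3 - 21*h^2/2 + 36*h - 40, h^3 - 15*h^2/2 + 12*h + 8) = h^2 - 8*h + 16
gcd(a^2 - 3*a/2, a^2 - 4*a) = a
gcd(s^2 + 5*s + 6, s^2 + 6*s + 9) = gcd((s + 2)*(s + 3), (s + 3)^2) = s + 3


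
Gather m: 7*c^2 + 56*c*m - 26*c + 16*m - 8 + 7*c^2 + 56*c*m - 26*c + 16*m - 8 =14*c^2 - 52*c + m*(112*c + 32) - 16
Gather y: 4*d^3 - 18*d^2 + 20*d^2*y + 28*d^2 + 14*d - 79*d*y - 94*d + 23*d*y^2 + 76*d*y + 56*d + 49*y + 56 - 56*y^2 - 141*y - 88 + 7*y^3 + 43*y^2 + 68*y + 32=4*d^3 + 10*d^2 - 24*d + 7*y^3 + y^2*(23*d - 13) + y*(20*d^2 - 3*d - 24)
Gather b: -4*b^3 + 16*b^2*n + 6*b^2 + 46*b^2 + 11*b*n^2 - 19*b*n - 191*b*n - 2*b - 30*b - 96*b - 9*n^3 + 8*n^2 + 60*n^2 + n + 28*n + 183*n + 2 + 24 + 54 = -4*b^3 + b^2*(16*n + 52) + b*(11*n^2 - 210*n - 128) - 9*n^3 + 68*n^2 + 212*n + 80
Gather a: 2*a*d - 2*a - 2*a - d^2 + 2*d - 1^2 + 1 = a*(2*d - 4) - d^2 + 2*d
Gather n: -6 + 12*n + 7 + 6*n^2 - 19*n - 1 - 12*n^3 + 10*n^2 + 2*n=-12*n^3 + 16*n^2 - 5*n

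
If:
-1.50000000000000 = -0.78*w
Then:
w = 1.92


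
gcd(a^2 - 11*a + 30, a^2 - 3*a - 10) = a - 5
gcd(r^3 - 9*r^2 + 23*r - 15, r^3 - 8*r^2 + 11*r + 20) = r - 5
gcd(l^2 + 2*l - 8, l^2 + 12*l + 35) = 1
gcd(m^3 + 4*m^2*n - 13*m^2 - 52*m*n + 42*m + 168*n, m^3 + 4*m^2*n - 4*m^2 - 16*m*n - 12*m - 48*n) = m^2 + 4*m*n - 6*m - 24*n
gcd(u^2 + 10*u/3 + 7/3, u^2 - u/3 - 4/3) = u + 1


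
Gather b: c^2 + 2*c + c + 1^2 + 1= c^2 + 3*c + 2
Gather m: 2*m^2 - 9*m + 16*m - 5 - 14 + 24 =2*m^2 + 7*m + 5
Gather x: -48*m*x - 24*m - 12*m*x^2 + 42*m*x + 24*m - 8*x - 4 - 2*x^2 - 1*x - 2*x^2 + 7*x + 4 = x^2*(-12*m - 4) + x*(-6*m - 2)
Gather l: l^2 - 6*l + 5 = l^2 - 6*l + 5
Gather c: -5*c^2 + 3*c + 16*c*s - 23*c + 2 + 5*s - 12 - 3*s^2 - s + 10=-5*c^2 + c*(16*s - 20) - 3*s^2 + 4*s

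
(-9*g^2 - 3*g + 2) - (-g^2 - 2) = -8*g^2 - 3*g + 4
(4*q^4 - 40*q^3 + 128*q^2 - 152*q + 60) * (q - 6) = 4*q^5 - 64*q^4 + 368*q^3 - 920*q^2 + 972*q - 360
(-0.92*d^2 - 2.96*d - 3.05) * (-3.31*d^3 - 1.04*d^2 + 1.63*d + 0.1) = 3.0452*d^5 + 10.7544*d^4 + 11.6743*d^3 - 1.7448*d^2 - 5.2675*d - 0.305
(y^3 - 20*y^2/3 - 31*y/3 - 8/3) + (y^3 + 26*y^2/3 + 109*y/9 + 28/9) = 2*y^3 + 2*y^2 + 16*y/9 + 4/9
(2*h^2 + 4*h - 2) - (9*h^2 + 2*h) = -7*h^2 + 2*h - 2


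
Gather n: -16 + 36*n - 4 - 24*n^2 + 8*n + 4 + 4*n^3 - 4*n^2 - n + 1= 4*n^3 - 28*n^2 + 43*n - 15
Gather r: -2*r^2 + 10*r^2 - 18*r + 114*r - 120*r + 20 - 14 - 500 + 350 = 8*r^2 - 24*r - 144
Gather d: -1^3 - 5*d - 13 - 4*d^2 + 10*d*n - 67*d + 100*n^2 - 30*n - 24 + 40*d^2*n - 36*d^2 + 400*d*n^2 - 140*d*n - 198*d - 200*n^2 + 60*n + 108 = d^2*(40*n - 40) + d*(400*n^2 - 130*n - 270) - 100*n^2 + 30*n + 70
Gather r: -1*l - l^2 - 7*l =-l^2 - 8*l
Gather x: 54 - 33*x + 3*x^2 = 3*x^2 - 33*x + 54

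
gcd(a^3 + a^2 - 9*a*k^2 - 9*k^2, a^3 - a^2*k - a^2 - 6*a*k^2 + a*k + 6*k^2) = a - 3*k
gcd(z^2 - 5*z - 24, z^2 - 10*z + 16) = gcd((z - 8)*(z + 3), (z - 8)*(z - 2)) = z - 8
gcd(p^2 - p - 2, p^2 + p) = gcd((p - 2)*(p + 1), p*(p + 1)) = p + 1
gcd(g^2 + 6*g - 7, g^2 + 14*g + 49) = g + 7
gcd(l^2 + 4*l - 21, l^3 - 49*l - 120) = 1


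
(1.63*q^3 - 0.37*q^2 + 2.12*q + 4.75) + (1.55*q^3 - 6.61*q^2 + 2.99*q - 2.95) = 3.18*q^3 - 6.98*q^2 + 5.11*q + 1.8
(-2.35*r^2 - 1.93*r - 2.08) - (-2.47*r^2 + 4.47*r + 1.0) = 0.12*r^2 - 6.4*r - 3.08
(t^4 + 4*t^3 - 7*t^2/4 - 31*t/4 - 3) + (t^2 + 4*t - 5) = t^4 + 4*t^3 - 3*t^2/4 - 15*t/4 - 8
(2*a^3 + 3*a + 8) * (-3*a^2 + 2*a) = -6*a^5 + 4*a^4 - 9*a^3 - 18*a^2 + 16*a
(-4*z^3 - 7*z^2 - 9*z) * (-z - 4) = 4*z^4 + 23*z^3 + 37*z^2 + 36*z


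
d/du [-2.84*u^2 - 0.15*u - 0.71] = -5.68*u - 0.15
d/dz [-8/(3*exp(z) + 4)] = 24*exp(z)/(3*exp(z) + 4)^2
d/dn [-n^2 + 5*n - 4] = 5 - 2*n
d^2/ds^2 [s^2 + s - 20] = 2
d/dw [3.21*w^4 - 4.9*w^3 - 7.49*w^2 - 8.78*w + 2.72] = 12.84*w^3 - 14.7*w^2 - 14.98*w - 8.78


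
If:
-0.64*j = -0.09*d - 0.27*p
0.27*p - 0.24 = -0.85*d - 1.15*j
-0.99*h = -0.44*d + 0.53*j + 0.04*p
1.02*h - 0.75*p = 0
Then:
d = 0.19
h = 0.05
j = 0.06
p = 0.07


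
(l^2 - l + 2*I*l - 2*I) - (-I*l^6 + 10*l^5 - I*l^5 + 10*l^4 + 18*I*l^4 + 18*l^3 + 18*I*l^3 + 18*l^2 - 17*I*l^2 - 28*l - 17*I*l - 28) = I*l^6 - 10*l^5 + I*l^5 - 10*l^4 - 18*I*l^4 - 18*l^3 - 18*I*l^3 - 17*l^2 + 17*I*l^2 + 27*l + 19*I*l + 28 - 2*I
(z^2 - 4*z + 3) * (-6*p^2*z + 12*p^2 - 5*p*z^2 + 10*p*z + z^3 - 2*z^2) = -6*p^2*z^3 + 36*p^2*z^2 - 66*p^2*z + 36*p^2 - 5*p*z^4 + 30*p*z^3 - 55*p*z^2 + 30*p*z + z^5 - 6*z^4 + 11*z^3 - 6*z^2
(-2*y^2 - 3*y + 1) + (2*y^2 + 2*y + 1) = 2 - y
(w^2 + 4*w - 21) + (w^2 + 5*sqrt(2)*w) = 2*w^2 + 4*w + 5*sqrt(2)*w - 21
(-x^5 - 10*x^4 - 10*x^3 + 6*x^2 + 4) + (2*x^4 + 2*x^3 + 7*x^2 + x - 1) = -x^5 - 8*x^4 - 8*x^3 + 13*x^2 + x + 3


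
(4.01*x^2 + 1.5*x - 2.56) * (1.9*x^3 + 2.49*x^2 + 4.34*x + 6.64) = 7.619*x^5 + 12.8349*x^4 + 16.2744*x^3 + 26.762*x^2 - 1.1504*x - 16.9984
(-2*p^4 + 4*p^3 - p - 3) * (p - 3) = -2*p^5 + 10*p^4 - 12*p^3 - p^2 + 9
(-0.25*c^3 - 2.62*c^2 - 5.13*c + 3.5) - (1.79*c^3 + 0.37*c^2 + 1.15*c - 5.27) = -2.04*c^3 - 2.99*c^2 - 6.28*c + 8.77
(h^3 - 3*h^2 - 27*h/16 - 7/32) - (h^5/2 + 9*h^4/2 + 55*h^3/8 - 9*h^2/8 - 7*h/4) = -h^5/2 - 9*h^4/2 - 47*h^3/8 - 15*h^2/8 + h/16 - 7/32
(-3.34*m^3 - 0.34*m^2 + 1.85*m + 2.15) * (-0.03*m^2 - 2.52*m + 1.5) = 0.1002*m^5 + 8.427*m^4 - 4.2087*m^3 - 5.2365*m^2 - 2.643*m + 3.225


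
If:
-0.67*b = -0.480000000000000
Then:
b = 0.72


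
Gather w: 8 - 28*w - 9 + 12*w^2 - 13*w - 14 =12*w^2 - 41*w - 15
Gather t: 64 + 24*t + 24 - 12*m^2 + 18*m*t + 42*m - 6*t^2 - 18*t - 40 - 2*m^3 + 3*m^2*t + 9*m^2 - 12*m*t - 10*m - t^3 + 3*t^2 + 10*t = -2*m^3 - 3*m^2 + 32*m - t^3 - 3*t^2 + t*(3*m^2 + 6*m + 16) + 48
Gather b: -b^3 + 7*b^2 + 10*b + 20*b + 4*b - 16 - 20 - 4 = -b^3 + 7*b^2 + 34*b - 40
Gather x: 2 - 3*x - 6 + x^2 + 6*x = x^2 + 3*x - 4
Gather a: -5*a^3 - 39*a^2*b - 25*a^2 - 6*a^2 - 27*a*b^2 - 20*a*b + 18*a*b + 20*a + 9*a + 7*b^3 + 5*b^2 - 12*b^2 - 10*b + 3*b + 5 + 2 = -5*a^3 + a^2*(-39*b - 31) + a*(-27*b^2 - 2*b + 29) + 7*b^3 - 7*b^2 - 7*b + 7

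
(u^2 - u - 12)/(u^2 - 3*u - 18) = (u - 4)/(u - 6)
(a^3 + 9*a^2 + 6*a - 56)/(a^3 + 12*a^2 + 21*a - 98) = (a + 4)/(a + 7)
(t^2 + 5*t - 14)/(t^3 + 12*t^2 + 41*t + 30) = (t^2 + 5*t - 14)/(t^3 + 12*t^2 + 41*t + 30)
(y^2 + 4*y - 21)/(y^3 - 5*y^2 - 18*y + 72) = (y + 7)/(y^2 - 2*y - 24)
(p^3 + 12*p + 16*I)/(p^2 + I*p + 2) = (p^2 - 2*I*p + 8)/(p - I)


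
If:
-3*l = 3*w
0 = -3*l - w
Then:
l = 0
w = 0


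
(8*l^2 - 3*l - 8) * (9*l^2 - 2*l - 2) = 72*l^4 - 43*l^3 - 82*l^2 + 22*l + 16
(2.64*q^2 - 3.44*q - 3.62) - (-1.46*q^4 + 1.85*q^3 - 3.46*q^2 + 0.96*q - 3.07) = 1.46*q^4 - 1.85*q^3 + 6.1*q^2 - 4.4*q - 0.55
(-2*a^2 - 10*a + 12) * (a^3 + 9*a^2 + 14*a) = -2*a^5 - 28*a^4 - 106*a^3 - 32*a^2 + 168*a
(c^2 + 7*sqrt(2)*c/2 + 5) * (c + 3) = c^3 + 3*c^2 + 7*sqrt(2)*c^2/2 + 5*c + 21*sqrt(2)*c/2 + 15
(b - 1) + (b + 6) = 2*b + 5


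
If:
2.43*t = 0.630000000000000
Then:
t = 0.26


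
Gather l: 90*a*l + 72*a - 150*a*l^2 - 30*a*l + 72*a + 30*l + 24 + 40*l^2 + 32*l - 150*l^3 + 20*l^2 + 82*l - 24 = 144*a - 150*l^3 + l^2*(60 - 150*a) + l*(60*a + 144)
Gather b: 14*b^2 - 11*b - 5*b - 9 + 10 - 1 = 14*b^2 - 16*b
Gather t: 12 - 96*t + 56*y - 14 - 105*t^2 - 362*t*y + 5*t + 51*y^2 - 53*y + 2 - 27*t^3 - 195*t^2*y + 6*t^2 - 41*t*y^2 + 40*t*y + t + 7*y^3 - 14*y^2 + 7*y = -27*t^3 + t^2*(-195*y - 99) + t*(-41*y^2 - 322*y - 90) + 7*y^3 + 37*y^2 + 10*y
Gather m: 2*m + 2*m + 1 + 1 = 4*m + 2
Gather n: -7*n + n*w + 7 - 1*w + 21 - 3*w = n*(w - 7) - 4*w + 28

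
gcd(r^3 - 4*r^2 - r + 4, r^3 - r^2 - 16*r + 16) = r^2 - 5*r + 4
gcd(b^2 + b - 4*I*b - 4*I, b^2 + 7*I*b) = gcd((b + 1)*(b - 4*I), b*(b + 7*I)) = 1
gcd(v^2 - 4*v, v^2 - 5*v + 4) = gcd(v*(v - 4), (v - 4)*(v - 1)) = v - 4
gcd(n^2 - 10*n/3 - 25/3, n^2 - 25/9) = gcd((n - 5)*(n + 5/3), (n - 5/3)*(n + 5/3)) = n + 5/3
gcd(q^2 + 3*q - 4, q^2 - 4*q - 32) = q + 4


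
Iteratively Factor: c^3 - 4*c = (c + 2)*(c^2 - 2*c) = (c - 2)*(c + 2)*(c)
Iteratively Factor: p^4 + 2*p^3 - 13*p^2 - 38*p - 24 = (p - 4)*(p^3 + 6*p^2 + 11*p + 6) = (p - 4)*(p + 2)*(p^2 + 4*p + 3) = (p - 4)*(p + 2)*(p + 3)*(p + 1)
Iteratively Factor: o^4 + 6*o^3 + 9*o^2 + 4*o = (o + 4)*(o^3 + 2*o^2 + o) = (o + 1)*(o + 4)*(o^2 + o) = (o + 1)^2*(o + 4)*(o)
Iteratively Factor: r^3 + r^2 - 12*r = (r)*(r^2 + r - 12) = r*(r - 3)*(r + 4)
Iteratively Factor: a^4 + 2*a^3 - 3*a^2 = (a + 3)*(a^3 - a^2) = a*(a + 3)*(a^2 - a) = a*(a - 1)*(a + 3)*(a)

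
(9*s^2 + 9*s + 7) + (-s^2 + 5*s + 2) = 8*s^2 + 14*s + 9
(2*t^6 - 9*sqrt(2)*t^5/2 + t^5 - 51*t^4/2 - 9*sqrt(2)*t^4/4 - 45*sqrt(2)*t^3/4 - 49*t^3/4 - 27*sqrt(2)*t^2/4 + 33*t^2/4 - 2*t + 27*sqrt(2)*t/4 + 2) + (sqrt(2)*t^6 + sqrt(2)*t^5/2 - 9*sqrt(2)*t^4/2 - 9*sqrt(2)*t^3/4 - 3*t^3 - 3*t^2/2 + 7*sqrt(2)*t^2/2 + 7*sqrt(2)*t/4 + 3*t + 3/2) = sqrt(2)*t^6 + 2*t^6 - 4*sqrt(2)*t^5 + t^5 - 51*t^4/2 - 27*sqrt(2)*t^4/4 - 27*sqrt(2)*t^3/2 - 61*t^3/4 - 13*sqrt(2)*t^2/4 + 27*t^2/4 + t + 17*sqrt(2)*t/2 + 7/2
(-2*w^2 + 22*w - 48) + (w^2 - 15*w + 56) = -w^2 + 7*w + 8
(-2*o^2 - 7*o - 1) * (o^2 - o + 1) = -2*o^4 - 5*o^3 + 4*o^2 - 6*o - 1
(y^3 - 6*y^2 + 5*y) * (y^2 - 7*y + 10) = y^5 - 13*y^4 + 57*y^3 - 95*y^2 + 50*y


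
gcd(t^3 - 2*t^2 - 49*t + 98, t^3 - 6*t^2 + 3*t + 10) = t - 2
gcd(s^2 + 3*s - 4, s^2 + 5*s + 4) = s + 4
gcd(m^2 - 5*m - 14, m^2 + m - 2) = m + 2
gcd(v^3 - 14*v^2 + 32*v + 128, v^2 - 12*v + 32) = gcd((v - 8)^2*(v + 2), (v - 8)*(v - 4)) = v - 8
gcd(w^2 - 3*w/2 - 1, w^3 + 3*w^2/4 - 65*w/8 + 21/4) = w - 2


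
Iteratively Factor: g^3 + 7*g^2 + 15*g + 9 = (g + 1)*(g^2 + 6*g + 9) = (g + 1)*(g + 3)*(g + 3)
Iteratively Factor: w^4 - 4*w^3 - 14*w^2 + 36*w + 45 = (w - 5)*(w^3 + w^2 - 9*w - 9) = (w - 5)*(w + 3)*(w^2 - 2*w - 3) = (w - 5)*(w + 1)*(w + 3)*(w - 3)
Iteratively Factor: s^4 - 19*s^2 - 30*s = (s + 2)*(s^3 - 2*s^2 - 15*s) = s*(s + 2)*(s^2 - 2*s - 15) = s*(s + 2)*(s + 3)*(s - 5)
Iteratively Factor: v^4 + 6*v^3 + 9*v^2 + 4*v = (v + 1)*(v^3 + 5*v^2 + 4*v) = v*(v + 1)*(v^2 + 5*v + 4) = v*(v + 1)*(v + 4)*(v + 1)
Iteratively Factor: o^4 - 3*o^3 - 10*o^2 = (o)*(o^3 - 3*o^2 - 10*o) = o*(o + 2)*(o^2 - 5*o) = o*(o - 5)*(o + 2)*(o)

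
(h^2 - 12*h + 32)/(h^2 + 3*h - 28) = (h - 8)/(h + 7)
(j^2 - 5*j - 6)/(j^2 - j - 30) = (j + 1)/(j + 5)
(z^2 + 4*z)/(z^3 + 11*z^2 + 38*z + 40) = z/(z^2 + 7*z + 10)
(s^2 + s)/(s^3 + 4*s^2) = (s + 1)/(s*(s + 4))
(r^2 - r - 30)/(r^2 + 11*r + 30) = (r - 6)/(r + 6)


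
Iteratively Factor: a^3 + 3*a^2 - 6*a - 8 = (a + 1)*(a^2 + 2*a - 8) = (a + 1)*(a + 4)*(a - 2)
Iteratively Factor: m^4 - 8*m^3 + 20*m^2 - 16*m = (m - 4)*(m^3 - 4*m^2 + 4*m) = m*(m - 4)*(m^2 - 4*m + 4) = m*(m - 4)*(m - 2)*(m - 2)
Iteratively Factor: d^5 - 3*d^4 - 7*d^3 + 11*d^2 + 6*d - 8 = (d + 1)*(d^4 - 4*d^3 - 3*d^2 + 14*d - 8) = (d - 1)*(d + 1)*(d^3 - 3*d^2 - 6*d + 8) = (d - 1)^2*(d + 1)*(d^2 - 2*d - 8) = (d - 1)^2*(d + 1)*(d + 2)*(d - 4)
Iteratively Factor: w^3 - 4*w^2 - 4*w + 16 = (w - 4)*(w^2 - 4) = (w - 4)*(w + 2)*(w - 2)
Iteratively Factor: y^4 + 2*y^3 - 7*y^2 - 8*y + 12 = (y + 3)*(y^3 - y^2 - 4*y + 4) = (y - 1)*(y + 3)*(y^2 - 4) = (y - 2)*(y - 1)*(y + 3)*(y + 2)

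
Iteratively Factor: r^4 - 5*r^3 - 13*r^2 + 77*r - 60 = (r - 5)*(r^3 - 13*r + 12) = (r - 5)*(r - 1)*(r^2 + r - 12) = (r - 5)*(r - 1)*(r + 4)*(r - 3)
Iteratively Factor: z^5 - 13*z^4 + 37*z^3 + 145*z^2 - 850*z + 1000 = (z - 2)*(z^4 - 11*z^3 + 15*z^2 + 175*z - 500) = (z - 5)*(z - 2)*(z^3 - 6*z^2 - 15*z + 100) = (z - 5)^2*(z - 2)*(z^2 - z - 20) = (z - 5)^2*(z - 2)*(z + 4)*(z - 5)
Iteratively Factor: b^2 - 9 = (b - 3)*(b + 3)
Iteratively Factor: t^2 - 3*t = (t - 3)*(t)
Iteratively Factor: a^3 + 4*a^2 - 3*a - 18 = (a + 3)*(a^2 + a - 6) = (a + 3)^2*(a - 2)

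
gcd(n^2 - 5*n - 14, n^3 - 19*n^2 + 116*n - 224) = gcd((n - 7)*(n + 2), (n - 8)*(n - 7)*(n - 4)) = n - 7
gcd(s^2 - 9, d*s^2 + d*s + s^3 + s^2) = 1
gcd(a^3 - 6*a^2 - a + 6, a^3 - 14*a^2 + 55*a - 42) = a^2 - 7*a + 6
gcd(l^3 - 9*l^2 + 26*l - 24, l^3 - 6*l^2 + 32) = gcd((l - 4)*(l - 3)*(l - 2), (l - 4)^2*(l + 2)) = l - 4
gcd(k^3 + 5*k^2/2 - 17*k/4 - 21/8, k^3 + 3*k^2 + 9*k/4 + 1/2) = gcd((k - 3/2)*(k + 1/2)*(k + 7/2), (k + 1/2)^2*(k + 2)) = k + 1/2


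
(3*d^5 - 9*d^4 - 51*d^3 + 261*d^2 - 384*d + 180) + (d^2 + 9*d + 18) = 3*d^5 - 9*d^4 - 51*d^3 + 262*d^2 - 375*d + 198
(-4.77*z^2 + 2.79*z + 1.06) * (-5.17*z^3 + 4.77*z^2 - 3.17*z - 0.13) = 24.6609*z^5 - 37.1772*z^4 + 22.949*z^3 - 3.168*z^2 - 3.7229*z - 0.1378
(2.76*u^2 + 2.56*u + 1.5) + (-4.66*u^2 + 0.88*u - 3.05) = -1.9*u^2 + 3.44*u - 1.55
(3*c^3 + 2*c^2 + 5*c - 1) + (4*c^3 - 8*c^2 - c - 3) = 7*c^3 - 6*c^2 + 4*c - 4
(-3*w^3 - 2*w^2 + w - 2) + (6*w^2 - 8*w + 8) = -3*w^3 + 4*w^2 - 7*w + 6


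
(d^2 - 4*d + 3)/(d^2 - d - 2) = (-d^2 + 4*d - 3)/(-d^2 + d + 2)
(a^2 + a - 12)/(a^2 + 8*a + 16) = (a - 3)/(a + 4)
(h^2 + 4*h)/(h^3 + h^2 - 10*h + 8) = h/(h^2 - 3*h + 2)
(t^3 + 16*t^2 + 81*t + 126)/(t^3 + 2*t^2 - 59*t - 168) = (t + 6)/(t - 8)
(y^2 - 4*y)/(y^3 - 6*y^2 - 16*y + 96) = y/(y^2 - 2*y - 24)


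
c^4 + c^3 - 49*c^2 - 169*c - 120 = (c - 8)*(c + 1)*(c + 3)*(c + 5)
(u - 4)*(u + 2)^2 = u^3 - 12*u - 16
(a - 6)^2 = a^2 - 12*a + 36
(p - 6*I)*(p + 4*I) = p^2 - 2*I*p + 24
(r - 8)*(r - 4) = r^2 - 12*r + 32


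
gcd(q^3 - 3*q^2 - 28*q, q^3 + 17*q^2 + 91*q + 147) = 1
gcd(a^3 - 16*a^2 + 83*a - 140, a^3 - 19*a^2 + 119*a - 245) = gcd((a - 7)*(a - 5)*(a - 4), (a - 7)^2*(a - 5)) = a^2 - 12*a + 35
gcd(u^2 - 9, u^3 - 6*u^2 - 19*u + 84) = u - 3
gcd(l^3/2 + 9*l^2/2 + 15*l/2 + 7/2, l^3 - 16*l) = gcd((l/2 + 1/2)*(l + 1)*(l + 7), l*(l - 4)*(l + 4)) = 1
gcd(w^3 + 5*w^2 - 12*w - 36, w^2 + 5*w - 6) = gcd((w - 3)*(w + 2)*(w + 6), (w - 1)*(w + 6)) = w + 6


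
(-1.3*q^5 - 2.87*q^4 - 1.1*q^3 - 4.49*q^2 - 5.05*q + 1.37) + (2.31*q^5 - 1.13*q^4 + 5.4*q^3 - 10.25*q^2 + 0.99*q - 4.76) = 1.01*q^5 - 4.0*q^4 + 4.3*q^3 - 14.74*q^2 - 4.06*q - 3.39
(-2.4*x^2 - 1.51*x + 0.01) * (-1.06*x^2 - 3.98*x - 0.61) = 2.544*x^4 + 11.1526*x^3 + 7.4632*x^2 + 0.8813*x - 0.0061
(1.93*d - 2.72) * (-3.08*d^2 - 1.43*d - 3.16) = -5.9444*d^3 + 5.6177*d^2 - 2.2092*d + 8.5952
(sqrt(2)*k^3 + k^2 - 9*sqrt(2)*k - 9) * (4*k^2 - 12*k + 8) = 4*sqrt(2)*k^5 - 12*sqrt(2)*k^4 + 4*k^4 - 28*sqrt(2)*k^3 - 12*k^3 - 28*k^2 + 108*sqrt(2)*k^2 - 72*sqrt(2)*k + 108*k - 72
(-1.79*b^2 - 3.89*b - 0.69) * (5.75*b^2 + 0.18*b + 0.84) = -10.2925*b^4 - 22.6897*b^3 - 6.1713*b^2 - 3.3918*b - 0.5796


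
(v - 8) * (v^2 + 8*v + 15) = v^3 - 49*v - 120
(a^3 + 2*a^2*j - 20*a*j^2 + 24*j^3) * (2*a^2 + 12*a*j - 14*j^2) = 2*a^5 + 16*a^4*j - 30*a^3*j^2 - 220*a^2*j^3 + 568*a*j^4 - 336*j^5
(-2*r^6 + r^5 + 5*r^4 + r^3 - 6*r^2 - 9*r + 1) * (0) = 0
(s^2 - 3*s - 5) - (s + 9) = s^2 - 4*s - 14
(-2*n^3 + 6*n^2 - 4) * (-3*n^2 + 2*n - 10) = 6*n^5 - 22*n^4 + 32*n^3 - 48*n^2 - 8*n + 40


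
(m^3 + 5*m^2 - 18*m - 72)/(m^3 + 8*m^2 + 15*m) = (m^2 + 2*m - 24)/(m*(m + 5))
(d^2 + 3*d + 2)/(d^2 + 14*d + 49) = (d^2 + 3*d + 2)/(d^2 + 14*d + 49)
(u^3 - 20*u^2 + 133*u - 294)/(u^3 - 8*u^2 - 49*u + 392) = (u^2 - 13*u + 42)/(u^2 - u - 56)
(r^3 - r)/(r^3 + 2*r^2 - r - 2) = r/(r + 2)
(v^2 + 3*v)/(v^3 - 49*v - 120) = v/(v^2 - 3*v - 40)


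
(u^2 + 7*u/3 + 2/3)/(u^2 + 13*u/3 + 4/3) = (u + 2)/(u + 4)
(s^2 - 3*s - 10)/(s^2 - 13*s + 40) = (s + 2)/(s - 8)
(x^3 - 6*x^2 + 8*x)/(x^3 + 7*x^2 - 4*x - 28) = x*(x - 4)/(x^2 + 9*x + 14)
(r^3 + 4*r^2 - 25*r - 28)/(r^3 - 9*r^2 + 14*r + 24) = (r + 7)/(r - 6)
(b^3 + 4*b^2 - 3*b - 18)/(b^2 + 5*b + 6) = (b^2 + b - 6)/(b + 2)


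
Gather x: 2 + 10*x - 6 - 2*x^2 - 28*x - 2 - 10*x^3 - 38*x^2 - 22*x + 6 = -10*x^3 - 40*x^2 - 40*x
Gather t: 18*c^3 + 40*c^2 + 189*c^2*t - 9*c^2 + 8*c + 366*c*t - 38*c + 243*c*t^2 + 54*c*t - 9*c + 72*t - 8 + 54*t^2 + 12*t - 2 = 18*c^3 + 31*c^2 - 39*c + t^2*(243*c + 54) + t*(189*c^2 + 420*c + 84) - 10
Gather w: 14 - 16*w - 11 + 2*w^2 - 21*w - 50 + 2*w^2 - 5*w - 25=4*w^2 - 42*w - 72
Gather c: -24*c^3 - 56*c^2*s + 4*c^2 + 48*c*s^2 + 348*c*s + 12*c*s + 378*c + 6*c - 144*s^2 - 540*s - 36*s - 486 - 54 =-24*c^3 + c^2*(4 - 56*s) + c*(48*s^2 + 360*s + 384) - 144*s^2 - 576*s - 540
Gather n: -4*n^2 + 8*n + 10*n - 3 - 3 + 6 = -4*n^2 + 18*n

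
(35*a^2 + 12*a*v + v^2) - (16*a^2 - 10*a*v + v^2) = 19*a^2 + 22*a*v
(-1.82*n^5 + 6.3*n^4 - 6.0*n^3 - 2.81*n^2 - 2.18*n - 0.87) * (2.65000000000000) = -4.823*n^5 + 16.695*n^4 - 15.9*n^3 - 7.4465*n^2 - 5.777*n - 2.3055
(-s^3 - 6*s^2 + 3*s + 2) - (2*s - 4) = -s^3 - 6*s^2 + s + 6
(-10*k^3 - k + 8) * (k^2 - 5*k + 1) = -10*k^5 + 50*k^4 - 11*k^3 + 13*k^2 - 41*k + 8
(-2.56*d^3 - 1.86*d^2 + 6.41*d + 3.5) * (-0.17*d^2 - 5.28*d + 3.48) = 0.4352*d^5 + 13.833*d^4 - 0.177699999999999*d^3 - 40.9126*d^2 + 3.8268*d + 12.18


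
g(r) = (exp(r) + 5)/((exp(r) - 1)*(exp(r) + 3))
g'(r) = exp(r)/((exp(r) - 1)*(exp(r) + 3)) - (exp(r) + 5)*exp(r)/((exp(r) - 1)*(exp(r) + 3)^2) - (exp(r) + 5)*exp(r)/((exp(r) - 1)^2*(exp(r) + 3))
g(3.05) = 0.05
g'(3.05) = -0.06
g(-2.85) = -1.76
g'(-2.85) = -0.09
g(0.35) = 3.47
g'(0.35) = -12.08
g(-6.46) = -1.67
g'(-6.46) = -0.00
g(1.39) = 0.43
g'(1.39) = -0.62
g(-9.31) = -1.67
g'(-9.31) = -0.00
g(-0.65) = -3.28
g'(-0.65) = -3.41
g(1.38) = 0.43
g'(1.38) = -0.63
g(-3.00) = -1.74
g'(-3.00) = -0.08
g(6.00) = 0.00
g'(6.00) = 0.00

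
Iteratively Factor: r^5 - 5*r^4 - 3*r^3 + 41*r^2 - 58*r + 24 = (r - 2)*(r^4 - 3*r^3 - 9*r^2 + 23*r - 12) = (r - 2)*(r - 1)*(r^3 - 2*r^2 - 11*r + 12) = (r - 4)*(r - 2)*(r - 1)*(r^2 + 2*r - 3) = (r - 4)*(r - 2)*(r - 1)*(r + 3)*(r - 1)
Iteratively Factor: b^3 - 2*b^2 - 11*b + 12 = (b + 3)*(b^2 - 5*b + 4) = (b - 4)*(b + 3)*(b - 1)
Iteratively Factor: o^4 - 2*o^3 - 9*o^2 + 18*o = (o - 2)*(o^3 - 9*o) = (o - 3)*(o - 2)*(o^2 + 3*o) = (o - 3)*(o - 2)*(o + 3)*(o)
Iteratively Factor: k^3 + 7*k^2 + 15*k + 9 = (k + 1)*(k^2 + 6*k + 9) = (k + 1)*(k + 3)*(k + 3)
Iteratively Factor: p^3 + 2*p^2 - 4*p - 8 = (p + 2)*(p^2 - 4) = (p + 2)^2*(p - 2)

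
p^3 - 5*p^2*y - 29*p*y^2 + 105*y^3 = (p - 7*y)*(p - 3*y)*(p + 5*y)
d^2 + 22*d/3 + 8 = (d + 4/3)*(d + 6)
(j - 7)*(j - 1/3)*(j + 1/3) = j^3 - 7*j^2 - j/9 + 7/9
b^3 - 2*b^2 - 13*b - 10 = (b - 5)*(b + 1)*(b + 2)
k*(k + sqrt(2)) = k^2 + sqrt(2)*k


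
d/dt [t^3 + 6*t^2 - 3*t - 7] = 3*t^2 + 12*t - 3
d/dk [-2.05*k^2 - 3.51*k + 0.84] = -4.1*k - 3.51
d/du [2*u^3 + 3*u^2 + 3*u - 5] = 6*u^2 + 6*u + 3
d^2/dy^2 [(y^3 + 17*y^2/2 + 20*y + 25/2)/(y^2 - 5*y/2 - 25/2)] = 120/(y^3 - 15*y^2 + 75*y - 125)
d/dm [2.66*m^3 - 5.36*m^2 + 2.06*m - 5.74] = 7.98*m^2 - 10.72*m + 2.06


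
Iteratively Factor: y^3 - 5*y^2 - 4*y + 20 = (y - 5)*(y^2 - 4) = (y - 5)*(y + 2)*(y - 2)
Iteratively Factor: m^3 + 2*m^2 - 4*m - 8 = (m - 2)*(m^2 + 4*m + 4) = (m - 2)*(m + 2)*(m + 2)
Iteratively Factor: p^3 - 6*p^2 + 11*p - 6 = (p - 3)*(p^2 - 3*p + 2) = (p - 3)*(p - 2)*(p - 1)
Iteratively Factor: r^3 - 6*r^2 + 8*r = (r - 4)*(r^2 - 2*r) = r*(r - 4)*(r - 2)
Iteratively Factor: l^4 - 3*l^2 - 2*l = (l + 1)*(l^3 - l^2 - 2*l) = l*(l + 1)*(l^2 - l - 2) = l*(l + 1)^2*(l - 2)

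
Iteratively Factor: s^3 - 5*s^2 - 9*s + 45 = (s - 5)*(s^2 - 9) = (s - 5)*(s + 3)*(s - 3)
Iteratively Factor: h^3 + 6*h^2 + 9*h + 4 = (h + 1)*(h^2 + 5*h + 4) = (h + 1)^2*(h + 4)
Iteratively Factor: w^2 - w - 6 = (w - 3)*(w + 2)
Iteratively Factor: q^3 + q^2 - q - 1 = (q + 1)*(q^2 - 1) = (q + 1)^2*(q - 1)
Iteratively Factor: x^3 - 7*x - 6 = (x + 2)*(x^2 - 2*x - 3) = (x + 1)*(x + 2)*(x - 3)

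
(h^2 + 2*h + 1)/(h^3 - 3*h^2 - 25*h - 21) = (h + 1)/(h^2 - 4*h - 21)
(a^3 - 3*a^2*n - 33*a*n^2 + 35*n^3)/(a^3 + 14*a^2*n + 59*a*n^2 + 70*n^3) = (a^2 - 8*a*n + 7*n^2)/(a^2 + 9*a*n + 14*n^2)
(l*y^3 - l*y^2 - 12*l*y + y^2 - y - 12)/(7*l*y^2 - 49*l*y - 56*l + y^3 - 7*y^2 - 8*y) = (-l*y^3 + l*y^2 + 12*l*y - y^2 + y + 12)/(-7*l*y^2 + 49*l*y + 56*l - y^3 + 7*y^2 + 8*y)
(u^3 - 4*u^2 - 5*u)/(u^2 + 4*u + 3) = u*(u - 5)/(u + 3)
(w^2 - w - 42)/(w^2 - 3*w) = (w^2 - w - 42)/(w*(w - 3))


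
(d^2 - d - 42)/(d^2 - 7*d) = (d + 6)/d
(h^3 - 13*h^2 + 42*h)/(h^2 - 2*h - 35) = h*(h - 6)/(h + 5)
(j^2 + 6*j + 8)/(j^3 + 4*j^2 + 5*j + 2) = (j + 4)/(j^2 + 2*j + 1)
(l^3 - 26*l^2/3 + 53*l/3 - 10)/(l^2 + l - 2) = (l^2 - 23*l/3 + 10)/(l + 2)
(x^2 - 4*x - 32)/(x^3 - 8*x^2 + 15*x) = (x^2 - 4*x - 32)/(x*(x^2 - 8*x + 15))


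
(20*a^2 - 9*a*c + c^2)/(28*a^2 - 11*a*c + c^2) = (5*a - c)/(7*a - c)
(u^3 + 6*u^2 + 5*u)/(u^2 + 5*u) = u + 1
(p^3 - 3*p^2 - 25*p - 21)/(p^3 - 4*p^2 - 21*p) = (p + 1)/p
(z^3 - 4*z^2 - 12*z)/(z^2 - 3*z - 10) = z*(z - 6)/(z - 5)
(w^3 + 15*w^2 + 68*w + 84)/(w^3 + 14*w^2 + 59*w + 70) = (w + 6)/(w + 5)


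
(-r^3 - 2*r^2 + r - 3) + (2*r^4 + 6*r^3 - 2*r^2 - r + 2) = 2*r^4 + 5*r^3 - 4*r^2 - 1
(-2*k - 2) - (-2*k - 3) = 1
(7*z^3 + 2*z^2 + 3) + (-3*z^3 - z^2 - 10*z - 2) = 4*z^3 + z^2 - 10*z + 1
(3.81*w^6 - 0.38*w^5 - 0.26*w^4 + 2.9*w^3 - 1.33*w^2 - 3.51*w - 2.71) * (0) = 0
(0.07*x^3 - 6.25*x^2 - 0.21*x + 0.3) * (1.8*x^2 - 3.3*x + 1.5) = 0.126*x^5 - 11.481*x^4 + 20.352*x^3 - 8.142*x^2 - 1.305*x + 0.45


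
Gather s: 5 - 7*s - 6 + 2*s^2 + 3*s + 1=2*s^2 - 4*s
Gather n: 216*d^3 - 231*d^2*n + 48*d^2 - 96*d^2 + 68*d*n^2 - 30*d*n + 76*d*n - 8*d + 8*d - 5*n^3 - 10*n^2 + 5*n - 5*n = 216*d^3 - 48*d^2 - 5*n^3 + n^2*(68*d - 10) + n*(-231*d^2 + 46*d)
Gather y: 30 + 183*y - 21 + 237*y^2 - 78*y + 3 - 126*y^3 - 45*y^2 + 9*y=-126*y^3 + 192*y^2 + 114*y + 12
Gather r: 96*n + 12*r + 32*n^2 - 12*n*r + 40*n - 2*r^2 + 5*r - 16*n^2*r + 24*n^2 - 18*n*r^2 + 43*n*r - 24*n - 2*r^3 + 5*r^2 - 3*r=56*n^2 + 112*n - 2*r^3 + r^2*(3 - 18*n) + r*(-16*n^2 + 31*n + 14)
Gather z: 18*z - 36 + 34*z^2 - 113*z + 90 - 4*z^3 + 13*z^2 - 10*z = -4*z^3 + 47*z^2 - 105*z + 54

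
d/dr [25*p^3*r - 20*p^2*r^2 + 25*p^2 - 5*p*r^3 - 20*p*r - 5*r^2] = 25*p^3 - 40*p^2*r - 15*p*r^2 - 20*p - 10*r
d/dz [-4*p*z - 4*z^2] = -4*p - 8*z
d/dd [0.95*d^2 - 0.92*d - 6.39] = 1.9*d - 0.92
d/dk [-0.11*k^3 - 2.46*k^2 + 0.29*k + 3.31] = -0.33*k^2 - 4.92*k + 0.29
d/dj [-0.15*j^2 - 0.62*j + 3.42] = -0.3*j - 0.62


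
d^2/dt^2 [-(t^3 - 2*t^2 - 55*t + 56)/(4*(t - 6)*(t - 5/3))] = 3*(97*t^3 + 9*t^2 - 2979*t + 7583)/(27*t^6 - 621*t^5 + 5571*t^4 - 24587*t^3 + 55710*t^2 - 62100*t + 27000)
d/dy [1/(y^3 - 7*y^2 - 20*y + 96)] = (-3*y^2 + 14*y + 20)/(y^3 - 7*y^2 - 20*y + 96)^2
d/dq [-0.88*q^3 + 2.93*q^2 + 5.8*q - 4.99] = -2.64*q^2 + 5.86*q + 5.8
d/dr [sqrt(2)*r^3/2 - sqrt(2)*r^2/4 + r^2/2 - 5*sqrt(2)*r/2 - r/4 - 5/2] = 3*sqrt(2)*r^2/2 - sqrt(2)*r/2 + r - 5*sqrt(2)/2 - 1/4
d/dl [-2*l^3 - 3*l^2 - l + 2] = -6*l^2 - 6*l - 1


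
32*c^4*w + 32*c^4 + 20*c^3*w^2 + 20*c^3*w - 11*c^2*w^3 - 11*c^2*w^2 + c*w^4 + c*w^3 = (-8*c + w)*(-4*c + w)*(c + w)*(c*w + c)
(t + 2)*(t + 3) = t^2 + 5*t + 6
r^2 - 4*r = r*(r - 4)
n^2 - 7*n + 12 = (n - 4)*(n - 3)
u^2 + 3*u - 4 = (u - 1)*(u + 4)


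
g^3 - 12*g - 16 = (g - 4)*(g + 2)^2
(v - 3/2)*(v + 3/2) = v^2 - 9/4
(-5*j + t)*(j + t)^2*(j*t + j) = -5*j^4*t - 5*j^4 - 9*j^3*t^2 - 9*j^3*t - 3*j^2*t^3 - 3*j^2*t^2 + j*t^4 + j*t^3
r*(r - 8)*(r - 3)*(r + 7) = r^4 - 4*r^3 - 53*r^2 + 168*r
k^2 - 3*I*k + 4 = (k - 4*I)*(k + I)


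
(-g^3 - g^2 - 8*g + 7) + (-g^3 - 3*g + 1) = -2*g^3 - g^2 - 11*g + 8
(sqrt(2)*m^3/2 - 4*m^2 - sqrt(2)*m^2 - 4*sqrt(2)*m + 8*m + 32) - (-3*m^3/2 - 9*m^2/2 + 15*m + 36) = sqrt(2)*m^3/2 + 3*m^3/2 - sqrt(2)*m^2 + m^2/2 - 7*m - 4*sqrt(2)*m - 4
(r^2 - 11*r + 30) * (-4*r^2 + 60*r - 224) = -4*r^4 + 104*r^3 - 1004*r^2 + 4264*r - 6720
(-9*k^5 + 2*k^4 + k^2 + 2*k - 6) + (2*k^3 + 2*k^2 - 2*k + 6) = -9*k^5 + 2*k^4 + 2*k^3 + 3*k^2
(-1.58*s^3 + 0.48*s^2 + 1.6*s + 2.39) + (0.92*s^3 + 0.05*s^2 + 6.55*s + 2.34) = -0.66*s^3 + 0.53*s^2 + 8.15*s + 4.73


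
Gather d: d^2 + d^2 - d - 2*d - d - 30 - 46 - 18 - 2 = 2*d^2 - 4*d - 96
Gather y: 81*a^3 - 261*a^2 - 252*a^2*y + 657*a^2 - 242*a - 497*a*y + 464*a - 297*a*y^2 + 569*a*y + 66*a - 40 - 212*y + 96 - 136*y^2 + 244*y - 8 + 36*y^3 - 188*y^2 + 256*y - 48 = 81*a^3 + 396*a^2 + 288*a + 36*y^3 + y^2*(-297*a - 324) + y*(-252*a^2 + 72*a + 288)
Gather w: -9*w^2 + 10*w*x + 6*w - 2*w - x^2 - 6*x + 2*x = -9*w^2 + w*(10*x + 4) - x^2 - 4*x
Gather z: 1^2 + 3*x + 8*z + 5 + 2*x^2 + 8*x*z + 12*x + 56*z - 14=2*x^2 + 15*x + z*(8*x + 64) - 8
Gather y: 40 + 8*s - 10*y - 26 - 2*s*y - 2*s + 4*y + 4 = 6*s + y*(-2*s - 6) + 18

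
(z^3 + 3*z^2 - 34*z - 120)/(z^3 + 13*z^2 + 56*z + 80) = (z - 6)/(z + 4)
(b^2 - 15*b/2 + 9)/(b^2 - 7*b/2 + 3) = (b - 6)/(b - 2)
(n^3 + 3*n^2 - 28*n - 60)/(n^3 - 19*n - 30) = (n + 6)/(n + 3)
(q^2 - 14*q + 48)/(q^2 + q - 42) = (q - 8)/(q + 7)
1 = 1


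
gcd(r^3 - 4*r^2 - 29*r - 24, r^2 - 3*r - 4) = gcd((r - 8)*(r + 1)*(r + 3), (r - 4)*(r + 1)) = r + 1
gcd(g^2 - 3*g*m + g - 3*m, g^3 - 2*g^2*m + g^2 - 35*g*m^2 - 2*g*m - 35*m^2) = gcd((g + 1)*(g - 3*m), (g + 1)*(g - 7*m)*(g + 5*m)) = g + 1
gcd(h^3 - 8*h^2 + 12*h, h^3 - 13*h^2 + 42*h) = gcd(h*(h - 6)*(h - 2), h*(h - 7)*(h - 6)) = h^2 - 6*h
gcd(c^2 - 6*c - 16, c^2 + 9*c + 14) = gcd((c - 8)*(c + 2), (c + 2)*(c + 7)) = c + 2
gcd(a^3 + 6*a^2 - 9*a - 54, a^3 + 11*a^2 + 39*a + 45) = a + 3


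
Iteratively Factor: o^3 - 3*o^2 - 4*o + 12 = (o - 3)*(o^2 - 4) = (o - 3)*(o + 2)*(o - 2)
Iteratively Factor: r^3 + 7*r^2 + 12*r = (r + 4)*(r^2 + 3*r) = (r + 3)*(r + 4)*(r)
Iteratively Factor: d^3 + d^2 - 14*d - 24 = (d + 3)*(d^2 - 2*d - 8) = (d - 4)*(d + 3)*(d + 2)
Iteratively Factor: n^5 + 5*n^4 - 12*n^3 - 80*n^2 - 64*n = (n - 4)*(n^4 + 9*n^3 + 24*n^2 + 16*n) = (n - 4)*(n + 1)*(n^3 + 8*n^2 + 16*n) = (n - 4)*(n + 1)*(n + 4)*(n^2 + 4*n) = n*(n - 4)*(n + 1)*(n + 4)*(n + 4)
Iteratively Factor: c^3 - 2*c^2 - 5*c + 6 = (c + 2)*(c^2 - 4*c + 3) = (c - 1)*(c + 2)*(c - 3)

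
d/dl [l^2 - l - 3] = 2*l - 1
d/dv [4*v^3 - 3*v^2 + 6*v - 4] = 12*v^2 - 6*v + 6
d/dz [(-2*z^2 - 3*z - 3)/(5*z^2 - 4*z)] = (23*z^2 + 30*z - 12)/(z^2*(25*z^2 - 40*z + 16))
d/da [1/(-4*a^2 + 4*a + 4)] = (2*a - 1)/(4*(-a^2 + a + 1)^2)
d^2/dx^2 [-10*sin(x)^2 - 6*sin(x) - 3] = 6*sin(x) - 20*cos(2*x)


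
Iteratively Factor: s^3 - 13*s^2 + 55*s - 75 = (s - 5)*(s^2 - 8*s + 15) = (s - 5)*(s - 3)*(s - 5)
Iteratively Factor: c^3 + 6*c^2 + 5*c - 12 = (c - 1)*(c^2 + 7*c + 12) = (c - 1)*(c + 3)*(c + 4)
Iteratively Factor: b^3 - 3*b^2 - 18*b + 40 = (b - 5)*(b^2 + 2*b - 8) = (b - 5)*(b - 2)*(b + 4)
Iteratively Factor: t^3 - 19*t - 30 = (t - 5)*(t^2 + 5*t + 6) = (t - 5)*(t + 3)*(t + 2)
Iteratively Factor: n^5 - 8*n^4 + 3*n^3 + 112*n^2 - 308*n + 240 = (n + 4)*(n^4 - 12*n^3 + 51*n^2 - 92*n + 60) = (n - 2)*(n + 4)*(n^3 - 10*n^2 + 31*n - 30) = (n - 2)^2*(n + 4)*(n^2 - 8*n + 15) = (n - 5)*(n - 2)^2*(n + 4)*(n - 3)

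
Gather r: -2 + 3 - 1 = 0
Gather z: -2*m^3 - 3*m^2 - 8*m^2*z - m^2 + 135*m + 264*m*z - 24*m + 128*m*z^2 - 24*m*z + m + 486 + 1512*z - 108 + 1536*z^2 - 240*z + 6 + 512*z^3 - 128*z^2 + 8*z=-2*m^3 - 4*m^2 + 112*m + 512*z^3 + z^2*(128*m + 1408) + z*(-8*m^2 + 240*m + 1280) + 384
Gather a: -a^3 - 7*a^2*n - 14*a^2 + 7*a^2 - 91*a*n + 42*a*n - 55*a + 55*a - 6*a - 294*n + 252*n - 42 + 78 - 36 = -a^3 + a^2*(-7*n - 7) + a*(-49*n - 6) - 42*n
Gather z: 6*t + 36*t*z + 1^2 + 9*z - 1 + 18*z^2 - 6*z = 6*t + 18*z^2 + z*(36*t + 3)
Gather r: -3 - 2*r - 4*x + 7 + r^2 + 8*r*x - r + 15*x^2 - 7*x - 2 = r^2 + r*(8*x - 3) + 15*x^2 - 11*x + 2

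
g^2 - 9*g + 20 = (g - 5)*(g - 4)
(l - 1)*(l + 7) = l^2 + 6*l - 7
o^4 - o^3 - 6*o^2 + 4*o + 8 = (o - 2)^2*(o + 1)*(o + 2)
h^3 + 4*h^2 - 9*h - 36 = (h - 3)*(h + 3)*(h + 4)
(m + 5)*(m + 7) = m^2 + 12*m + 35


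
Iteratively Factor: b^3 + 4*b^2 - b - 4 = (b + 4)*(b^2 - 1) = (b + 1)*(b + 4)*(b - 1)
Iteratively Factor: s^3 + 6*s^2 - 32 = (s - 2)*(s^2 + 8*s + 16) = (s - 2)*(s + 4)*(s + 4)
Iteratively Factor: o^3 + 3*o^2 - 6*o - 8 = (o + 4)*(o^2 - o - 2) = (o + 1)*(o + 4)*(o - 2)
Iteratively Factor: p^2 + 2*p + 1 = (p + 1)*(p + 1)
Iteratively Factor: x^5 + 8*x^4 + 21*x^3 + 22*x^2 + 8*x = (x + 2)*(x^4 + 6*x^3 + 9*x^2 + 4*x) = (x + 1)*(x + 2)*(x^3 + 5*x^2 + 4*x) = x*(x + 1)*(x + 2)*(x^2 + 5*x + 4) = x*(x + 1)*(x + 2)*(x + 4)*(x + 1)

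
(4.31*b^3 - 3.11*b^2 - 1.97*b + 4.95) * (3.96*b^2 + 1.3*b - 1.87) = 17.0676*b^5 - 6.7126*b^4 - 19.9039*b^3 + 22.8567*b^2 + 10.1189*b - 9.2565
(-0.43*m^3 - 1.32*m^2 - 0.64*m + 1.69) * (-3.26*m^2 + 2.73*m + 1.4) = 1.4018*m^5 + 3.1293*m^4 - 2.1192*m^3 - 9.1046*m^2 + 3.7177*m + 2.366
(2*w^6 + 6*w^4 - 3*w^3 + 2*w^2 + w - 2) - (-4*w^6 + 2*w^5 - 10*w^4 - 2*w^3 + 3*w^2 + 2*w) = 6*w^6 - 2*w^5 + 16*w^4 - w^3 - w^2 - w - 2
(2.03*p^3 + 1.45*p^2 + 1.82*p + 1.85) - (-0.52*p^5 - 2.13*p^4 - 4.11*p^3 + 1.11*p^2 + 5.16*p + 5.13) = 0.52*p^5 + 2.13*p^4 + 6.14*p^3 + 0.34*p^2 - 3.34*p - 3.28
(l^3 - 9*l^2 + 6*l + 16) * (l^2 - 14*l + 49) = l^5 - 23*l^4 + 181*l^3 - 509*l^2 + 70*l + 784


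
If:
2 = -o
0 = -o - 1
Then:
No Solution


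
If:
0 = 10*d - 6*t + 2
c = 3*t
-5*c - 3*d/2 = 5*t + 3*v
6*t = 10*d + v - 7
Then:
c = -801/209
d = -202/209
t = -267/209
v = 9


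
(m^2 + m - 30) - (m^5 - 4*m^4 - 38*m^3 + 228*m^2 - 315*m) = -m^5 + 4*m^4 + 38*m^3 - 227*m^2 + 316*m - 30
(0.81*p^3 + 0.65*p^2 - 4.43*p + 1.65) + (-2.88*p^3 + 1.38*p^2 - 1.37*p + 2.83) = -2.07*p^3 + 2.03*p^2 - 5.8*p + 4.48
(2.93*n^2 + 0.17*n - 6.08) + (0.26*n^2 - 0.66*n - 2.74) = 3.19*n^2 - 0.49*n - 8.82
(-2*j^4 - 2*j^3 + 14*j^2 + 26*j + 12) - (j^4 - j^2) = -3*j^4 - 2*j^3 + 15*j^2 + 26*j + 12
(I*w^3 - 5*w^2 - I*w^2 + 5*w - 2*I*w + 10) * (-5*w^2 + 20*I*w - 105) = -5*I*w^5 + 5*w^4 + 5*I*w^4 - 5*w^3 - 195*I*w^3 + 515*w^2 + 205*I*w^2 - 525*w + 410*I*w - 1050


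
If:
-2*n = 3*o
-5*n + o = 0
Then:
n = 0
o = 0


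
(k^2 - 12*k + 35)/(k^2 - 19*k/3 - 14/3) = 3*(k - 5)/(3*k + 2)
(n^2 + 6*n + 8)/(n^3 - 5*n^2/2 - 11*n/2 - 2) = 2*(n^2 + 6*n + 8)/(2*n^3 - 5*n^2 - 11*n - 4)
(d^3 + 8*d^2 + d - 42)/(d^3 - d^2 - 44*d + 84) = (d + 3)/(d - 6)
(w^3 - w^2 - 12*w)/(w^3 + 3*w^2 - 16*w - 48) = w/(w + 4)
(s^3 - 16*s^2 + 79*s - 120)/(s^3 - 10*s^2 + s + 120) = (s - 3)/(s + 3)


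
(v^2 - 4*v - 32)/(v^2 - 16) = (v - 8)/(v - 4)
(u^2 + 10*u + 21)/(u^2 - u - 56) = (u + 3)/(u - 8)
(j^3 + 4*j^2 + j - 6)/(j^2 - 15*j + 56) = (j^3 + 4*j^2 + j - 6)/(j^2 - 15*j + 56)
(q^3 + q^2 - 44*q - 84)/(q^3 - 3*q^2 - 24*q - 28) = (q + 6)/(q + 2)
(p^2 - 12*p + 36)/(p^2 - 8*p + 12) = (p - 6)/(p - 2)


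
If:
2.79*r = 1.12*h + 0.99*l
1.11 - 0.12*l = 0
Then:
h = 2.49107142857143*r - 8.17633928571429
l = 9.25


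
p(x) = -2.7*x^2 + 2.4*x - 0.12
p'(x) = 2.4 - 5.4*x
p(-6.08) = -114.52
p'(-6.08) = 35.23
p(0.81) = 0.05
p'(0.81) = -1.97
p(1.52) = -2.71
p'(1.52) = -5.81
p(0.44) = 0.41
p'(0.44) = 0.02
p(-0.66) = -2.88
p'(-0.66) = 5.96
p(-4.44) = -64.00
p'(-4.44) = 26.38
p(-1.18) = -6.71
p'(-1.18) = 8.77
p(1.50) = -2.60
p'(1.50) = -5.70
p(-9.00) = -240.42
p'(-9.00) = 51.00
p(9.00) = -197.22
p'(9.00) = -46.20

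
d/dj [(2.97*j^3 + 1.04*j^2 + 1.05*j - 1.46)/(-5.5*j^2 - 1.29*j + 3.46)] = (-16.335*j^4 - 7.6626*j^3 + 35.262*j^2 - 8.8632*j + 1.7496)/(30.25*j^4 + 14.19*j^3 - 36.3959*j^2 - 8.9268*j + 11.9716)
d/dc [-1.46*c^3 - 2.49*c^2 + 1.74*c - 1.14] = -4.38*c^2 - 4.98*c + 1.74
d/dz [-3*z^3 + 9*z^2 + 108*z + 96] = -9*z^2 + 18*z + 108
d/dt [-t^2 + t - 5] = 1 - 2*t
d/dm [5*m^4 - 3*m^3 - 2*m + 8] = 20*m^3 - 9*m^2 - 2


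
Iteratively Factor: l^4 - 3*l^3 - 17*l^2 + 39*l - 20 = (l - 1)*(l^3 - 2*l^2 - 19*l + 20) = (l - 1)^2*(l^2 - l - 20) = (l - 5)*(l - 1)^2*(l + 4)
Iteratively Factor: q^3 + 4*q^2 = (q)*(q^2 + 4*q) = q*(q + 4)*(q)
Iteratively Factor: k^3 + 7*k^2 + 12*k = (k)*(k^2 + 7*k + 12) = k*(k + 3)*(k + 4)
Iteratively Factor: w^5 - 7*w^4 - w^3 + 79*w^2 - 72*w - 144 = (w + 3)*(w^4 - 10*w^3 + 29*w^2 - 8*w - 48) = (w - 4)*(w + 3)*(w^3 - 6*w^2 + 5*w + 12) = (w - 4)*(w - 3)*(w + 3)*(w^2 - 3*w - 4) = (w - 4)^2*(w - 3)*(w + 3)*(w + 1)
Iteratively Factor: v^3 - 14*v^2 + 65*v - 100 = (v - 4)*(v^2 - 10*v + 25) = (v - 5)*(v - 4)*(v - 5)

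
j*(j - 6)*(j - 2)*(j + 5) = j^4 - 3*j^3 - 28*j^2 + 60*j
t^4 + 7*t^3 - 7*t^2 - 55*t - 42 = (t - 3)*(t + 1)*(t + 2)*(t + 7)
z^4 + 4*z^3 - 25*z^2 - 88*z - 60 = (z - 5)*(z + 1)*(z + 2)*(z + 6)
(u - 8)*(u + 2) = u^2 - 6*u - 16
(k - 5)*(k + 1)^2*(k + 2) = k^4 - k^3 - 15*k^2 - 23*k - 10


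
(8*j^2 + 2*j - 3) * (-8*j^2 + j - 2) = -64*j^4 - 8*j^3 + 10*j^2 - 7*j + 6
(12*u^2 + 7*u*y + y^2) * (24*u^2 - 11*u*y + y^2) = 288*u^4 + 36*u^3*y - 41*u^2*y^2 - 4*u*y^3 + y^4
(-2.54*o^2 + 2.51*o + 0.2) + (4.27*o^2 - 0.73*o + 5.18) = 1.73*o^2 + 1.78*o + 5.38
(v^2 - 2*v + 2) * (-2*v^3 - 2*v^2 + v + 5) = -2*v^5 + 2*v^4 + v^3 - v^2 - 8*v + 10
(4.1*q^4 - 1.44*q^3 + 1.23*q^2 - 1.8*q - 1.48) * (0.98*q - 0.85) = 4.018*q^5 - 4.8962*q^4 + 2.4294*q^3 - 2.8095*q^2 + 0.0796000000000001*q + 1.258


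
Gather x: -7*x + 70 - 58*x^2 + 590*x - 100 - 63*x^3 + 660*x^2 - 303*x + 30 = -63*x^3 + 602*x^2 + 280*x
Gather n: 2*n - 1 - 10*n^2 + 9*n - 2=-10*n^2 + 11*n - 3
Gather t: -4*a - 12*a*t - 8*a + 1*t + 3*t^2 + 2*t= -12*a + 3*t^2 + t*(3 - 12*a)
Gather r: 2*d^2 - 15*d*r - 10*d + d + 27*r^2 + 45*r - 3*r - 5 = 2*d^2 - 9*d + 27*r^2 + r*(42 - 15*d) - 5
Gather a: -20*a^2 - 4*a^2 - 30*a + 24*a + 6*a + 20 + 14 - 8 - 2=24 - 24*a^2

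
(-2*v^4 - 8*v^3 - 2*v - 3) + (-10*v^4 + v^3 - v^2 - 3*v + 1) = -12*v^4 - 7*v^3 - v^2 - 5*v - 2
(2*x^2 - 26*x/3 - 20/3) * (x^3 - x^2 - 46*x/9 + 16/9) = 2*x^5 - 32*x^4/3 - 74*x^3/9 + 1472*x^2/27 + 56*x/3 - 320/27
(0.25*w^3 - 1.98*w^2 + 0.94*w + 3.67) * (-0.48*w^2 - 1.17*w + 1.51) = -0.12*w^5 + 0.6579*w^4 + 2.2429*w^3 - 5.8512*w^2 - 2.8745*w + 5.5417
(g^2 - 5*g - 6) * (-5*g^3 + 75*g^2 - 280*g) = -5*g^5 + 100*g^4 - 625*g^3 + 950*g^2 + 1680*g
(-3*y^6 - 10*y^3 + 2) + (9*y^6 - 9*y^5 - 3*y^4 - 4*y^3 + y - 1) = 6*y^6 - 9*y^5 - 3*y^4 - 14*y^3 + y + 1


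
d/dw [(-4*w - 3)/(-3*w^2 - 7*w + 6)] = (12*w^2 + 28*w - (4*w + 3)*(6*w + 7) - 24)/(3*w^2 + 7*w - 6)^2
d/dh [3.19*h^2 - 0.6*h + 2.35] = 6.38*h - 0.6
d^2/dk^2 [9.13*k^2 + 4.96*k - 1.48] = 18.2600000000000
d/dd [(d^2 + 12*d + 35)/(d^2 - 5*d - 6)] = (-17*d^2 - 82*d + 103)/(d^4 - 10*d^3 + 13*d^2 + 60*d + 36)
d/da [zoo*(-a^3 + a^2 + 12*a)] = zoo*(a^2 + a + 1)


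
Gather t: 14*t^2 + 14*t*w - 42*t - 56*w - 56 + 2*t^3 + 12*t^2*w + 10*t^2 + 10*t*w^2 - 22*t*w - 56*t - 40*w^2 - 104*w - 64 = 2*t^3 + t^2*(12*w + 24) + t*(10*w^2 - 8*w - 98) - 40*w^2 - 160*w - 120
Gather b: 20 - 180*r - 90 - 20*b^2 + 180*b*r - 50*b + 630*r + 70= -20*b^2 + b*(180*r - 50) + 450*r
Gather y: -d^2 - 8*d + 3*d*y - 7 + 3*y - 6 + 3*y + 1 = -d^2 - 8*d + y*(3*d + 6) - 12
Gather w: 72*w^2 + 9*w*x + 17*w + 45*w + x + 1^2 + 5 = 72*w^2 + w*(9*x + 62) + x + 6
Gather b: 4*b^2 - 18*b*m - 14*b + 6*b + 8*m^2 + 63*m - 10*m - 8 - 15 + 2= 4*b^2 + b*(-18*m - 8) + 8*m^2 + 53*m - 21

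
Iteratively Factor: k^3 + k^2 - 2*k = (k - 1)*(k^2 + 2*k) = (k - 1)*(k + 2)*(k)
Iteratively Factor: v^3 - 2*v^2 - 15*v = (v - 5)*(v^2 + 3*v) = (v - 5)*(v + 3)*(v)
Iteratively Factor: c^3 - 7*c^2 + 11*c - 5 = (c - 1)*(c^2 - 6*c + 5) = (c - 5)*(c - 1)*(c - 1)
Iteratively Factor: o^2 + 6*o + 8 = (o + 4)*(o + 2)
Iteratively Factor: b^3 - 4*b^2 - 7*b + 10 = (b + 2)*(b^2 - 6*b + 5) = (b - 5)*(b + 2)*(b - 1)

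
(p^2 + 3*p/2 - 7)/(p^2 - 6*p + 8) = (p + 7/2)/(p - 4)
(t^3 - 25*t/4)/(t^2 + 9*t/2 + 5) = t*(2*t - 5)/(2*(t + 2))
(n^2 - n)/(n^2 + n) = (n - 1)/(n + 1)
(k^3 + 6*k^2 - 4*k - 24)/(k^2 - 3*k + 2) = (k^2 + 8*k + 12)/(k - 1)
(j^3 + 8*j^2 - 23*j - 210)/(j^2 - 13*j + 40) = (j^2 + 13*j + 42)/(j - 8)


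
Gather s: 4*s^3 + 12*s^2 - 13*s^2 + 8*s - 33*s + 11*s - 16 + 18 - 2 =4*s^3 - s^2 - 14*s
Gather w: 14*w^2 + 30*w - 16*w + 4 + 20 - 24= 14*w^2 + 14*w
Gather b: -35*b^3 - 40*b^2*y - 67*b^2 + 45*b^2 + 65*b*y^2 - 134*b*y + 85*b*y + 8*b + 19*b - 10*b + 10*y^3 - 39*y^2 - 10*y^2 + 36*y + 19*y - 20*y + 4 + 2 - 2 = -35*b^3 + b^2*(-40*y - 22) + b*(65*y^2 - 49*y + 17) + 10*y^3 - 49*y^2 + 35*y + 4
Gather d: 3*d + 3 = 3*d + 3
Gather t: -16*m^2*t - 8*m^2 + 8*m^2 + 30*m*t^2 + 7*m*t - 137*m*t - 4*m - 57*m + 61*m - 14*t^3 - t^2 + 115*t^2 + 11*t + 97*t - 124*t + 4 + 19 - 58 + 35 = -14*t^3 + t^2*(30*m + 114) + t*(-16*m^2 - 130*m - 16)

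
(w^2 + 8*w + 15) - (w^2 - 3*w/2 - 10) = 19*w/2 + 25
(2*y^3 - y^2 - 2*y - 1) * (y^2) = 2*y^5 - y^4 - 2*y^3 - y^2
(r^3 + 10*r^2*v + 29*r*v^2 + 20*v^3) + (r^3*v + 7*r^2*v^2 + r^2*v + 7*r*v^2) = r^3*v + r^3 + 7*r^2*v^2 + 11*r^2*v + 36*r*v^2 + 20*v^3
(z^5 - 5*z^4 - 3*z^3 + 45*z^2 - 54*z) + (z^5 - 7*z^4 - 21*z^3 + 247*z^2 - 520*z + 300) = 2*z^5 - 12*z^4 - 24*z^3 + 292*z^2 - 574*z + 300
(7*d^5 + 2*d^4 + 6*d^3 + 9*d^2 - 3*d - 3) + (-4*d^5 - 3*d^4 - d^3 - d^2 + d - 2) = 3*d^5 - d^4 + 5*d^3 + 8*d^2 - 2*d - 5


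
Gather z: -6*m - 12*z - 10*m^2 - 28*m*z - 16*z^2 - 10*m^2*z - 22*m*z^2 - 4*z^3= -10*m^2 - 6*m - 4*z^3 + z^2*(-22*m - 16) + z*(-10*m^2 - 28*m - 12)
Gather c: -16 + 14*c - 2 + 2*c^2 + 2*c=2*c^2 + 16*c - 18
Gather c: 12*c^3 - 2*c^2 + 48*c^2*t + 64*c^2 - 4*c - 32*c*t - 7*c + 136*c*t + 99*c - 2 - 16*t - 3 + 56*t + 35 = 12*c^3 + c^2*(48*t + 62) + c*(104*t + 88) + 40*t + 30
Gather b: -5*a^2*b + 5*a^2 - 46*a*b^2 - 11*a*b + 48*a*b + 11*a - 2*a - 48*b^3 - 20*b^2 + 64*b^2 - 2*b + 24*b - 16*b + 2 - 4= 5*a^2 + 9*a - 48*b^3 + b^2*(44 - 46*a) + b*(-5*a^2 + 37*a + 6) - 2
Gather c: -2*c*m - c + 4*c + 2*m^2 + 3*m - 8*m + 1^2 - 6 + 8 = c*(3 - 2*m) + 2*m^2 - 5*m + 3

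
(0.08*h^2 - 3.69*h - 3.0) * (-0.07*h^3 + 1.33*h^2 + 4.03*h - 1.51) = -0.0056*h^5 + 0.3647*h^4 - 4.3753*h^3 - 18.9815*h^2 - 6.5181*h + 4.53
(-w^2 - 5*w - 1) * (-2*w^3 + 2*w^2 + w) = 2*w^5 + 8*w^4 - 9*w^3 - 7*w^2 - w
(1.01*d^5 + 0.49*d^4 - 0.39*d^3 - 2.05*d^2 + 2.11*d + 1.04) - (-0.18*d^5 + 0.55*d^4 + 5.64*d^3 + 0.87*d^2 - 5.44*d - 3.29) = 1.19*d^5 - 0.0600000000000001*d^4 - 6.03*d^3 - 2.92*d^2 + 7.55*d + 4.33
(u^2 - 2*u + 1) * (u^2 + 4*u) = u^4 + 2*u^3 - 7*u^2 + 4*u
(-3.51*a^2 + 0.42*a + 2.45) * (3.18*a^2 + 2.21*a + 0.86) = -11.1618*a^4 - 6.4215*a^3 + 5.7006*a^2 + 5.7757*a + 2.107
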